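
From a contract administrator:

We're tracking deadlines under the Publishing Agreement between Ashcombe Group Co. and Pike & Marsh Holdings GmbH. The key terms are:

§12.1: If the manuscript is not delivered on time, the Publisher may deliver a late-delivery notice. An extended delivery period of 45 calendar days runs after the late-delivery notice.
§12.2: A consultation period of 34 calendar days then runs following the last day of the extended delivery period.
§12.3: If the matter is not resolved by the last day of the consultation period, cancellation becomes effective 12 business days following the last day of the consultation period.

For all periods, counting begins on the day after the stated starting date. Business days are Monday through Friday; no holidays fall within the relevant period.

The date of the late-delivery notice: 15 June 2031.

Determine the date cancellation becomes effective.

18 September 2031

Adding 45 calendar days to 15 June 2031 gives 30 July 2031, which is the last day of the extended delivery period.
The last day of the consultation period: 34 calendar days after 30 July 2031 is 2 September 2031.
The date cancellation becomes effective: 12 business days after Tuesday, 2 September 2031, skipping weekends — Sep 3, Sep 4, Sep 5, Sep 8, …, Sep 16, Sep 17, Sep 18 — lands on Thursday, 18 September 2031.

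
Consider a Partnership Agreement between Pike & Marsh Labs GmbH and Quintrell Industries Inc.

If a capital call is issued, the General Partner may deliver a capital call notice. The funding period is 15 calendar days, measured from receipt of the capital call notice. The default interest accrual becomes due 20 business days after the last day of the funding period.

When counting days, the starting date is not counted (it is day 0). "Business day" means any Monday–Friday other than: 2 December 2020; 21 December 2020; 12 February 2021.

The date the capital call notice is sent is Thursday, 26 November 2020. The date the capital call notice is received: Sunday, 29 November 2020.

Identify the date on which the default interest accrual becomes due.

12 January 2021

The last day of the funding period: 29 November 2020 + 15 days = 14 December 2020.
From Monday, 14 December 2020, 20 business days (Dec 15, Dec 16, Dec 17, Dec 18, …, Jan 8, Jan 11, Jan 12, skipping weekends and the listed holiday on Dec 21) brings us to Tuesday, 12 January 2021, which is the date on which the default interest accrual becomes due.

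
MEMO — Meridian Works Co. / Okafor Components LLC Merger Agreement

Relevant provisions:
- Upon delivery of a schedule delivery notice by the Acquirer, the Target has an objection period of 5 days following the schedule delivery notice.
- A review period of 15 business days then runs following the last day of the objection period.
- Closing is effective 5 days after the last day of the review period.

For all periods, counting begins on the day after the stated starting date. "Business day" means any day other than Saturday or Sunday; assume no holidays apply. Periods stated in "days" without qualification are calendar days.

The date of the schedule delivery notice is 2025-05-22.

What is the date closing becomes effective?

2025-06-22

The last day of the objection period: 2025-05-22 + 5 days = 2025-05-27.
The last day of the review period: counting 15 business days from Tuesday, 2025-05-27 (May 28, May 29, May 30, Jun 2, …, Jun 13, Jun 16, Jun 17, skipping weekends) reaches Tuesday, 2025-06-17.
The date closing becomes effective: 2025-06-17 + 5 days = 2025-06-22.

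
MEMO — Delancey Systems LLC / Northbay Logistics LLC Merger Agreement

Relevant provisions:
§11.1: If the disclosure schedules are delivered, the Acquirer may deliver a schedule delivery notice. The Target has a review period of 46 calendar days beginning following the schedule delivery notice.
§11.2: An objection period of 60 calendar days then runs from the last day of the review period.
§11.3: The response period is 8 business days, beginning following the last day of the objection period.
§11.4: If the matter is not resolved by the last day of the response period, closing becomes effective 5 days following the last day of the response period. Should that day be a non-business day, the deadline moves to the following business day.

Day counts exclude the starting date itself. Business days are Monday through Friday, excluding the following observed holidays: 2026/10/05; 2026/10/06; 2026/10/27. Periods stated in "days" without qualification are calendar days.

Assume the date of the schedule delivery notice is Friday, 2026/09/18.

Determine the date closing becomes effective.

2027/01/18

The last day of the review period: 46 calendar days after 2026/09/18 is 2026/11/03.
The last day of the objection period: 60 calendar days after 2026/11/03 is 2027/01/02.
From Saturday, 2027/01/02, 8 business days (Jan 4, Jan 5, Jan 6, Jan 7, Jan 8, Jan 11, Jan 12, Jan 13, skipping weekends) brings us to Wednesday, 2027/01/13, which is the last day of the response period.
The date closing becomes effective: 5 calendar days after 2027/01/13 is 2027/01/18. 2027/01/18 is a Monday and is not a listed holiday, so no roll-forward applies.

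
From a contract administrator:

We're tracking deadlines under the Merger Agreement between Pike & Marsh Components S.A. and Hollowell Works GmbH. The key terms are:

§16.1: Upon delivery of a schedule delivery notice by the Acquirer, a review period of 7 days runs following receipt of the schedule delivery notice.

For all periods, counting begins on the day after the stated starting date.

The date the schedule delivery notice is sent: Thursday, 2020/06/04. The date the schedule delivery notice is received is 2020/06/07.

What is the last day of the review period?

Adding 7 calendar days to 2020/06/07 gives 2020/06/14, which is the last day of the review period.

2020/06/14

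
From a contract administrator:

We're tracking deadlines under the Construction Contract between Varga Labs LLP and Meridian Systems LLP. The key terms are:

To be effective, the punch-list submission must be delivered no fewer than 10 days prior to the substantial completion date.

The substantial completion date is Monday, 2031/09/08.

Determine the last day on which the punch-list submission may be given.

2031/09/08 minus 10 days is 2031/08/29.

2031/08/29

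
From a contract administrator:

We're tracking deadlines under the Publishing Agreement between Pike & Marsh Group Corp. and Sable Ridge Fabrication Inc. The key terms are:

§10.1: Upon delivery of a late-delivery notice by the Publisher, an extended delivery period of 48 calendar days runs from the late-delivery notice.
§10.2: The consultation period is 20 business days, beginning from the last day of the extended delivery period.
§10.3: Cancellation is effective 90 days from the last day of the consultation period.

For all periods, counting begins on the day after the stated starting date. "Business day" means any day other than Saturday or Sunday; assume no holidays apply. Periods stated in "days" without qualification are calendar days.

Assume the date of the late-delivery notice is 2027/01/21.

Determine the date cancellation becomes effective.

The last day of the extended delivery period: 48 calendar days after 2027/01/21 is 2027/03/10.
The last day of the consultation period: 20 business days after Wednesday, 2027/03/10, skipping weekends — Mar 11, Mar 12, Mar 15, Mar 16, …, Apr 5, Apr 6, Apr 7 — lands on Wednesday, 2027/04/07.
The date cancellation becomes effective: 90 calendar days after 2027/04/07 is 2027/07/06.

2027/07/06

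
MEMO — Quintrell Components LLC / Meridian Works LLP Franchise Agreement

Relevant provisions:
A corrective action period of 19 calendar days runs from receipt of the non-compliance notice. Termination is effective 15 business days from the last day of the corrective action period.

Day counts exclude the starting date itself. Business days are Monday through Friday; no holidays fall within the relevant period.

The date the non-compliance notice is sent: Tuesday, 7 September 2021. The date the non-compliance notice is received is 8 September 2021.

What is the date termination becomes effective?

Adding 19 calendar days to 8 September 2021 gives 27 September 2021, which is the last day of the corrective action period.
The date termination becomes effective: counting 15 business days from Monday, 27 September 2021 (Sep 28, Sep 29, Sep 30, Oct 1, …, Oct 14, Oct 15, Oct 18, skipping weekends) reaches Monday, 18 October 2021.

18 October 2021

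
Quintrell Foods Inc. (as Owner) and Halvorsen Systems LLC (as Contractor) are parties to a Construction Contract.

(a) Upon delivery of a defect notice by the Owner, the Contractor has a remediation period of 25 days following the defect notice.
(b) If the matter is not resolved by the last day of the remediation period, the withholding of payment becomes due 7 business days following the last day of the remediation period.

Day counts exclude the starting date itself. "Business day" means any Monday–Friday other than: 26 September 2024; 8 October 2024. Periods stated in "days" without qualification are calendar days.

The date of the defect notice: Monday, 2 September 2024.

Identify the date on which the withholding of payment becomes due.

Adding 25 calendar days to 2 September 2024 gives 27 September 2024, which is the last day of the remediation period.
The date on which the withholding of payment becomes due: counting 7 business days from Friday, 27 September 2024 (Sep 30, Oct 1, Oct 2, Oct 3, Oct 4, Oct 7, Oct 9, skipping weekends and the listed holiday on Oct 8) reaches Wednesday, 9 October 2024.

9 October 2024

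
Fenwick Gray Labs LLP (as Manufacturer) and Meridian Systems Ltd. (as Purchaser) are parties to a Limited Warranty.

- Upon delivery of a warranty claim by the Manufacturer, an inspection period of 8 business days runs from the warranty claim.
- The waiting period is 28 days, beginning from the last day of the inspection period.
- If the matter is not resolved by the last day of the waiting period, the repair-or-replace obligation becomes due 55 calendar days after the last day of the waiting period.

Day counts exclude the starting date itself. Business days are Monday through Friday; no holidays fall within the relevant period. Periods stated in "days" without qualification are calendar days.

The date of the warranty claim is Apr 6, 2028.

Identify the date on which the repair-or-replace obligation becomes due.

Jul 10, 2028

From Thursday, Apr 6, 2028, 8 business days (Apr 7, Apr 10, Apr 11, Apr 12, Apr 13, Apr 14, Apr 17, Apr 18, skipping weekends) brings us to Tuesday, Apr 18, 2028, which is the last day of the inspection period.
The last day of the waiting period: 28 calendar days after Apr 18, 2028 is May 16, 2028.
Adding 55 calendar days to May 16, 2028 gives Jul 10, 2028, which is the date on which the repair-or-replace obligation becomes due.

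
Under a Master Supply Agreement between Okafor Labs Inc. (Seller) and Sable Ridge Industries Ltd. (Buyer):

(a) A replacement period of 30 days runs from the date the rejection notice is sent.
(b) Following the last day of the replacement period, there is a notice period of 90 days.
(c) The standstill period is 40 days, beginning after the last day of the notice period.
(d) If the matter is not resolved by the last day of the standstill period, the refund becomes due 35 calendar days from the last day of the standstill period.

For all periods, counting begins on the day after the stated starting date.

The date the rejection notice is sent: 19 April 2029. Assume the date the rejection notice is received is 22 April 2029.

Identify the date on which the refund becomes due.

31 October 2029

Adding 30 calendar days to 19 April 2029 gives 19 May 2029, which is the last day of the replacement period.
Adding 90 calendar days to 19 May 2029 gives 17 August 2029, which is the last day of the notice period.
Adding 40 calendar days to 17 August 2029 gives 26 September 2029, which is the last day of the standstill period.
The date on which the refund becomes due: 35 calendar days after 26 September 2029 is 31 October 2029.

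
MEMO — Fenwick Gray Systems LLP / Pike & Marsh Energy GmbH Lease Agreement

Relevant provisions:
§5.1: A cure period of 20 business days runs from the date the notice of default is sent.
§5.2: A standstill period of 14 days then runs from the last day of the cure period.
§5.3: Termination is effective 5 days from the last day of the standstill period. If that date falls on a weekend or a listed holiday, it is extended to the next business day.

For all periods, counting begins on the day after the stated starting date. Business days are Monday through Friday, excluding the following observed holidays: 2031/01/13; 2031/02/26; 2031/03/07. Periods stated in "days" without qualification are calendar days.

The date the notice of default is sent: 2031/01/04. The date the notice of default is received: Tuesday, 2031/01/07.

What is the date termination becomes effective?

2031/02/24

The last day of the cure period: 20 business days after Saturday, 2031/01/04, skipping weekends and the listed holiday on Jan 13 — Jan 6, Jan 7, Jan 8, Jan 9, …, Jan 30, Jan 31, Feb 3 — lands on Monday, 2031/02/03.
The last day of the standstill period: 2031/02/03 + 14 days = 2031/02/17.
The date termination becomes effective: 2031/02/17 + 5 days = 2031/02/22. That falls on a Saturday, so it rolls to the next business day, Monday, 2031/02/24.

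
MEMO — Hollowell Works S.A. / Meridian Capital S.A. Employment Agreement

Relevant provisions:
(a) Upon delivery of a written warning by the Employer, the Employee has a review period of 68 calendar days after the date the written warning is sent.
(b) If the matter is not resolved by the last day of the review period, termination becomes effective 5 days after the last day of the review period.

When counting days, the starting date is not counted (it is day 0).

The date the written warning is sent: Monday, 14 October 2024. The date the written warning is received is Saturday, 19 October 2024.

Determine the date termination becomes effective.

26 December 2024

Adding 68 calendar days to 14 October 2024 gives 21 December 2024, which is the last day of the review period.
Adding 5 calendar days to 21 December 2024 gives 26 December 2024, which is the date termination becomes effective.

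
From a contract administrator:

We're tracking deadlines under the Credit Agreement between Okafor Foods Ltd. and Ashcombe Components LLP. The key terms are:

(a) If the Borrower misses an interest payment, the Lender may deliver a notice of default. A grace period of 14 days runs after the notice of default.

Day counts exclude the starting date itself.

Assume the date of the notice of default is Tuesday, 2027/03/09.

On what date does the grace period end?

Adding 14 calendar days to 2027/03/09 gives 2027/03/23, which is the last day of the grace period.

2027/03/23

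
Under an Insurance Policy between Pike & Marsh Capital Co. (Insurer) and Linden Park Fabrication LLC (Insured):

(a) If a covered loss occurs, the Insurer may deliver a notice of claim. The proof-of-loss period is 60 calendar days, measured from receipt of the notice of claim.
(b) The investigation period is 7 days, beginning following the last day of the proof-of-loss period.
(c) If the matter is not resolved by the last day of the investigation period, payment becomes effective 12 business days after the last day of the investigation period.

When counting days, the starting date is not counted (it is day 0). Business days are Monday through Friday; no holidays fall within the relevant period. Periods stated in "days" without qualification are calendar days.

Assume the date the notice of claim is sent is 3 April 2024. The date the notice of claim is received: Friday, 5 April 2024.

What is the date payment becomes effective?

27 June 2024

Adding 60 calendar days to 5 April 2024 gives 4 June 2024, which is the last day of the proof-of-loss period.
The last day of the investigation period: 4 June 2024 + 7 days = 11 June 2024.
The date payment becomes effective: counting 12 business days from Tuesday, 11 June 2024 (Jun 12, Jun 13, Jun 14, Jun 17, …, Jun 25, Jun 26, Jun 27, skipping weekends) reaches Thursday, 27 June 2024.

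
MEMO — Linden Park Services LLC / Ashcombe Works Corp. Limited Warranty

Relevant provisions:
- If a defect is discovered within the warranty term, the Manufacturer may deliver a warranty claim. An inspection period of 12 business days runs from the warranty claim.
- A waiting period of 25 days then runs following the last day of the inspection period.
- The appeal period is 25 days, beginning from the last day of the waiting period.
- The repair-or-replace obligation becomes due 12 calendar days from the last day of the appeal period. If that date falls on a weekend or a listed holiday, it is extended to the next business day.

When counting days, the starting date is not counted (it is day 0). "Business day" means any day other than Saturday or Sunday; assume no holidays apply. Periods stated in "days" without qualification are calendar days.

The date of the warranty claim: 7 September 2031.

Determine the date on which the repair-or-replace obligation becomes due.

24 November 2031

The last day of the inspection period: counting 12 business days from Sunday, 7 September 2031 (Sep 8, Sep 9, Sep 10, Sep 11, …, Sep 19, Sep 22, Sep 23, skipping weekends) reaches Tuesday, 23 September 2031.
The last day of the waiting period: 25 calendar days after 23 September 2031 is 18 October 2031.
The last day of the appeal period: 25 calendar days after 18 October 2031 is 12 November 2031.
Adding 12 calendar days to 12 November 2031 gives 24 November 2031, which is the date on which the repair-or-replace obligation becomes due. 24 November 2031 is a Monday, so no roll-forward applies.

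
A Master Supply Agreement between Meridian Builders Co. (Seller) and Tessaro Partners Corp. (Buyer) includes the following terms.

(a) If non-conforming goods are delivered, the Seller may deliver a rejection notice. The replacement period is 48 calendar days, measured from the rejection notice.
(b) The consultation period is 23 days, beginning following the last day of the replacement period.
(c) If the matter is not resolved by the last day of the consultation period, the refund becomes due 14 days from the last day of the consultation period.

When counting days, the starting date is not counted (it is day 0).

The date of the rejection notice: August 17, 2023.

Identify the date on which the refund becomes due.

November 10, 2023

The last day of the replacement period: 48 calendar days after August 17, 2023 is October 4, 2023.
The last day of the consultation period: October 4, 2023 + 23 days = October 27, 2023.
The date on which the refund becomes due: October 27, 2023 + 14 days = November 10, 2023.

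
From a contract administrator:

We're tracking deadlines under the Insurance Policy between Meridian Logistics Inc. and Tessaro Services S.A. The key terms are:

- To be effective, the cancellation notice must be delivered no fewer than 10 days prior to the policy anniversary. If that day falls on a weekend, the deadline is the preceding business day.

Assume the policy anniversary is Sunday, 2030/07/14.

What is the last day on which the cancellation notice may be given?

Counting back 10 calendar days from 2030/07/14 gives 2030/07/04. That is a Thursday, so no adjustment is needed.

2030/07/04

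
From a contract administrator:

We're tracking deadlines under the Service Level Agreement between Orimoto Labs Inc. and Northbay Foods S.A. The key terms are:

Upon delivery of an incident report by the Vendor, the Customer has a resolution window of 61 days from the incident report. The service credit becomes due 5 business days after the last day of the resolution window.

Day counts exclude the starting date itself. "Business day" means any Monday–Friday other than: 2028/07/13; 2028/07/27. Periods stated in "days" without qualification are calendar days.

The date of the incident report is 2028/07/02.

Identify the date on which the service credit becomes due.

2028/09/08

Adding 61 calendar days to 2028/07/02 gives 2028/09/01, which is the last day of the resolution window.
The date on which the service credit becomes due: counting 5 business days from Friday, 2028/09/01 (Sep 4, Sep 5, Sep 6, Sep 7, Sep 8, skipping weekends) reaches Friday, 2028/09/08.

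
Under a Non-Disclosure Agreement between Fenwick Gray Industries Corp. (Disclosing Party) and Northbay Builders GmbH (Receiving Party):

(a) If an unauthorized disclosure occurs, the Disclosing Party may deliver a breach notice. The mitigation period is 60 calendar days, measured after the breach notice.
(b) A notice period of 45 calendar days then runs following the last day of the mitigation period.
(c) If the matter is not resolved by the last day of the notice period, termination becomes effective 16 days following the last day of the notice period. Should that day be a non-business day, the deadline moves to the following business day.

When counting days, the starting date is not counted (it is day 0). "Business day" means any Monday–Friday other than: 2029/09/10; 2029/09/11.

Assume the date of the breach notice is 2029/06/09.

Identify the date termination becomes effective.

The last day of the mitigation period: 2029/06/09 + 60 days = 2029/08/08.
Adding 45 calendar days to 2029/08/08 gives 2029/09/22, which is the last day of the notice period.
Adding 16 calendar days to 2029/09/22 gives 2029/10/08, which is the date termination becomes effective. 2029/10/08 is a Monday and is not a listed holiday, so no roll-forward applies.

2029/10/08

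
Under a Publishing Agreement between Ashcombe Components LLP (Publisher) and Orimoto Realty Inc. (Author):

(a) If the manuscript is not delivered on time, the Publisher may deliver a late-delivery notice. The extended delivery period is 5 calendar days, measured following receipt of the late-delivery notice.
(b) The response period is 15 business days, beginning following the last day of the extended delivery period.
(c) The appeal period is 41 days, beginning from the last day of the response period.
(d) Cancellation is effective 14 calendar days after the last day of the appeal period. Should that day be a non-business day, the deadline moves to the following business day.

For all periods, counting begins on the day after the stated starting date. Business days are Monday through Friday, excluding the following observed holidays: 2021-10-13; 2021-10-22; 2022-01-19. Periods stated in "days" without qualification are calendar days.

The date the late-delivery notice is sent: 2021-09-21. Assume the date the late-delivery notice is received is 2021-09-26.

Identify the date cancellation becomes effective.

The last day of the extended delivery period: 2021-09-26 + 5 days = 2021-10-01.
The last day of the response period: counting 15 business days from Friday, 2021-10-01 (Oct 4, Oct 5, Oct 6, Oct 7, …, Oct 21, Oct 25, Oct 26, skipping weekends and the listed holidays on Oct 13, Oct 22) reaches Tuesday, 2021-10-26.
The last day of the appeal period: 41 calendar days after 2021-10-26 is 2021-12-06.
Adding 14 calendar days to 2021-12-06 gives 2021-12-20, which is the date cancellation becomes effective. 2021-12-20 is a Monday and is not a listed holiday, so no roll-forward applies.

2021-12-20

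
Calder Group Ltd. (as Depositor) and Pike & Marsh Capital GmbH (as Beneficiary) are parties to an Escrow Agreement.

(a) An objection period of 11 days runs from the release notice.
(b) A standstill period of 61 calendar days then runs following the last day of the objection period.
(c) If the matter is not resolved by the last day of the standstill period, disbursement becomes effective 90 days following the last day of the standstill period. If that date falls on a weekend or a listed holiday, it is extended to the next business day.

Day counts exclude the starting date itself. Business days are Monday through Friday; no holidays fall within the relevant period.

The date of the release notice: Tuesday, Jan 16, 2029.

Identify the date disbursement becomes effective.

The last day of the objection period: Jan 16, 2029 + 11 days = Jan 27, 2029.
The last day of the standstill period: Jan 27, 2029 + 61 days = Mar 29, 2029.
Adding 90 calendar days to Mar 29, 2029 gives Jun 27, 2029, which is the date disbursement becomes effective. Jun 27, 2029 is a Wednesday, so no roll-forward applies.

Jun 27, 2029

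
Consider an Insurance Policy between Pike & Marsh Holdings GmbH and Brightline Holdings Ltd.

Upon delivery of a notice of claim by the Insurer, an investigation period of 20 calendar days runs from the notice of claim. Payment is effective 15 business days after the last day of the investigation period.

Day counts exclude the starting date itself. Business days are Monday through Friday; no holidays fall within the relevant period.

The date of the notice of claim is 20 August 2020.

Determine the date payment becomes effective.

30 September 2020

Adding 20 calendar days to 20 August 2020 gives 9 September 2020, which is the last day of the investigation period.
The date payment becomes effective: 15 business days after Wednesday, 9 September 2020, skipping weekends — Sep 10, Sep 11, Sep 14, Sep 15, …, Sep 28, Sep 29, Sep 30 — lands on Wednesday, 30 September 2020.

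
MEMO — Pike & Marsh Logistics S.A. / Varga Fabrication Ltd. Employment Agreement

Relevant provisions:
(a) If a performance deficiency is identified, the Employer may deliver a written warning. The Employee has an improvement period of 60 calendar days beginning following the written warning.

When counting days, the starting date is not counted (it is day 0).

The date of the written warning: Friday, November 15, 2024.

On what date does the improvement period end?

The last day of the improvement period: 60 calendar days after November 15, 2024 is January 14, 2025.

January 14, 2025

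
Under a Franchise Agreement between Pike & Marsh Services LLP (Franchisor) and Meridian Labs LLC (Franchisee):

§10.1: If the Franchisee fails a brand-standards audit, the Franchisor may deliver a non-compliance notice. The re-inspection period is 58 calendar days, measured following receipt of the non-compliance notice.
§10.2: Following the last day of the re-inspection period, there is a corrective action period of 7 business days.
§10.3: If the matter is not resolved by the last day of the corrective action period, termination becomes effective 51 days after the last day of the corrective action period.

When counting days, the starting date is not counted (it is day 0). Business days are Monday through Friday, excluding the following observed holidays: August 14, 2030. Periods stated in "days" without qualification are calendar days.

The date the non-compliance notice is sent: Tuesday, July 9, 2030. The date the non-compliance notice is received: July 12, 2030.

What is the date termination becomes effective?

November 7, 2030

The last day of the re-inspection period: July 12, 2030 + 58 days = September 8, 2030.
From Sunday, September 8, 2030, 7 business days (Sep 9, Sep 10, Sep 11, Sep 12, Sep 13, Sep 16, Sep 17, skipping weekends) brings us to Tuesday, September 17, 2030, which is the last day of the corrective action period.
The date termination becomes effective: 51 calendar days after September 17, 2030 is November 7, 2030.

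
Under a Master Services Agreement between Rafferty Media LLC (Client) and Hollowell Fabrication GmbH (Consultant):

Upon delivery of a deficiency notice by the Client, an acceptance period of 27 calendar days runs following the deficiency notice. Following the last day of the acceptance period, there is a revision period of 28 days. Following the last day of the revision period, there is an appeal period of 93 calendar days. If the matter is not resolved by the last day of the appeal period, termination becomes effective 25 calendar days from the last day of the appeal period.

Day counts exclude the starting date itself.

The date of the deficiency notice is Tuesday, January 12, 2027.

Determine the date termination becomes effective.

The last day of the acceptance period: 27 calendar days after January 12, 2027 is February 8, 2027.
The last day of the revision period: 28 calendar days after February 8, 2027 is March 8, 2027.
Adding 93 calendar days to March 8, 2027 gives June 9, 2027, which is the last day of the appeal period.
The date termination becomes effective: 25 calendar days after June 9, 2027 is July 4, 2027.

July 4, 2027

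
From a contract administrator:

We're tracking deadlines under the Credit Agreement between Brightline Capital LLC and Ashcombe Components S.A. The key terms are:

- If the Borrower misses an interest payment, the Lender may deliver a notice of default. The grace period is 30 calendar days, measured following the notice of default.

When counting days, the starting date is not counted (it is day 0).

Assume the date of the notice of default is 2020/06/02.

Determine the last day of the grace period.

Adding 30 calendar days to 2020/06/02 gives 2020/07/02, which is the last day of the grace period.

2020/07/02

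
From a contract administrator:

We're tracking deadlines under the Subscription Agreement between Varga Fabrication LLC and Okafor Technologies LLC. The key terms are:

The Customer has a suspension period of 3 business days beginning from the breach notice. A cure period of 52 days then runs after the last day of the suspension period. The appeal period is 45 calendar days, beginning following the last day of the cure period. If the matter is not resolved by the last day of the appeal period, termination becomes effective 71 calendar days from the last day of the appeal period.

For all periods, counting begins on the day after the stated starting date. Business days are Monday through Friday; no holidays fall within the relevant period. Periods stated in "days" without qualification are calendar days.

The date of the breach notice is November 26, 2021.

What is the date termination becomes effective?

From Friday, November 26, 2021, 3 business days (Nov 29, Nov 30, Dec 1, skipping weekends) brings us to Wednesday, December 1, 2021, which is the last day of the suspension period.
The last day of the cure period: 52 calendar days after December 1, 2021 is January 22, 2022.
Adding 45 calendar days to January 22, 2022 gives March 8, 2022, which is the last day of the appeal period.
The date termination becomes effective: 71 calendar days after March 8, 2022 is May 18, 2022.

May 18, 2022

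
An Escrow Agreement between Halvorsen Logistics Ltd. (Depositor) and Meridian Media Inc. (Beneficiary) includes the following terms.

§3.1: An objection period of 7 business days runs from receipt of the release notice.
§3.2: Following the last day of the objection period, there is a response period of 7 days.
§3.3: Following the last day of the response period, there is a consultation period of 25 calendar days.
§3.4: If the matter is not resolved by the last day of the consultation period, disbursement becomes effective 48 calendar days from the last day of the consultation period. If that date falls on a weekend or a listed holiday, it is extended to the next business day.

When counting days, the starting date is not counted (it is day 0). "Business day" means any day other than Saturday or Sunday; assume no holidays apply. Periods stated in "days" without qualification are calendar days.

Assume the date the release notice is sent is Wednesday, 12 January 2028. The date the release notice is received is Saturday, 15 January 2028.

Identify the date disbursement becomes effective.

The last day of the objection period: 7 business days after Saturday, 15 January 2028, skipping weekends — Jan 17, Jan 18, Jan 19, Jan 20, Jan 21, Jan 24, Jan 25 — lands on Tuesday, 25 January 2028.
The last day of the response period: 25 January 2028 + 7 days = 1 February 2028.
The last day of the consultation period: 1 February 2028 + 25 days = 26 February 2028.
Adding 48 calendar days to 26 February 2028 gives 14 April 2028, which is the date disbursement becomes effective. 14 April 2028 is a Friday, so no roll-forward applies.

14 April 2028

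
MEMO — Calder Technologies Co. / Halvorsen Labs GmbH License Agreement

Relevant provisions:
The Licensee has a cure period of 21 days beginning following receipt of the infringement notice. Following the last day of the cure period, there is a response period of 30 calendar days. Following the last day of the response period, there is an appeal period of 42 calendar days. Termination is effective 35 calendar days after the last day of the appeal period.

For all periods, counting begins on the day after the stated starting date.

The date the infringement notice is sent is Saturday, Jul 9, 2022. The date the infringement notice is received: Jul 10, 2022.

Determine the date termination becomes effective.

Adding 21 calendar days to Jul 10, 2022 gives Jul 31, 2022, which is the last day of the cure period.
The last day of the response period: Jul 31, 2022 + 30 days = Aug 30, 2022.
The last day of the appeal period: 42 calendar days after Aug 30, 2022 is Oct 11, 2022.
The date termination becomes effective: 35 calendar days after Oct 11, 2022 is Nov 15, 2022.

Nov 15, 2022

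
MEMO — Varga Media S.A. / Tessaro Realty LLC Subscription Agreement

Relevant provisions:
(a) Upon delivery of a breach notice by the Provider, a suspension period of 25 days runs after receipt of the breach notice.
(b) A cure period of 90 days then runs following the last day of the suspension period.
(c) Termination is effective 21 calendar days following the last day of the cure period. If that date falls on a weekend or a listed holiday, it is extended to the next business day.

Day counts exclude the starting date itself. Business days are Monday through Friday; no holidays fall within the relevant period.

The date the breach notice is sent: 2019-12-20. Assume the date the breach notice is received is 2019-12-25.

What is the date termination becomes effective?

The last day of the suspension period: 2019-12-25 + 25 days = 2020-01-19.
Adding 90 calendar days to 2020-01-19 gives 2020-04-18, which is the last day of the cure period.
The date termination becomes effective: 21 calendar days after 2020-04-18 is 2020-05-09. That falls on a Saturday, so it rolls to the next business day, Monday, 2020-05-11.

2020-05-11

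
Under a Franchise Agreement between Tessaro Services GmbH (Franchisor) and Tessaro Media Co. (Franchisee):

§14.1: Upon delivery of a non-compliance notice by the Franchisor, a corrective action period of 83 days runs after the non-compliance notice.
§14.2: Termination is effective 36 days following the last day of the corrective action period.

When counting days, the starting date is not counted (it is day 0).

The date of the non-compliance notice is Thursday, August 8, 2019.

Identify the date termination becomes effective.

The last day of the corrective action period: 83 calendar days after August 8, 2019 is October 30, 2019.
Adding 36 calendar days to October 30, 2019 gives December 5, 2019, which is the date termination becomes effective.

December 5, 2019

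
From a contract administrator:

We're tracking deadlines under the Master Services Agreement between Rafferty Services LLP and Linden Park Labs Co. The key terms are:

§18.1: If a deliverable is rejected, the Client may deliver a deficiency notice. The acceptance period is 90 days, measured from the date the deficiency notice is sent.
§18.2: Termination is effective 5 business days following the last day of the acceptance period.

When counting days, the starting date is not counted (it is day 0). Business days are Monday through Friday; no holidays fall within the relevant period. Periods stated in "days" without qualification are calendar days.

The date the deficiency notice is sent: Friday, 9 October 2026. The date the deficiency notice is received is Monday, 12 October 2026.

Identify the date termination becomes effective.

14 January 2027

The last day of the acceptance period: 90 calendar days after 9 October 2026 is 7 January 2027.
The date termination becomes effective: 5 business days after Thursday, 7 January 2027, skipping weekends — Jan 8, Jan 11, Jan 12, Jan 13, Jan 14 — lands on Thursday, 14 January 2027.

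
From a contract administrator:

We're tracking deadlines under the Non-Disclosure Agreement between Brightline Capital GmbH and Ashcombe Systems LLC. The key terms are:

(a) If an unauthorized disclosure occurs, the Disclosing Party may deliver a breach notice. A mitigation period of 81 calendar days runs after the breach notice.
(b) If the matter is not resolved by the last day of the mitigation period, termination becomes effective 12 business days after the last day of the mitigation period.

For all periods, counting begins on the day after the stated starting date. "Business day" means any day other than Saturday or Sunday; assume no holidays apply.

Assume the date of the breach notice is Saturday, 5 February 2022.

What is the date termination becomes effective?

The last day of the mitigation period: 5 February 2022 + 81 days = 27 April 2022.
The date termination becomes effective: 12 business days after Wednesday, 27 April 2022, skipping weekends — Apr 28, Apr 29, May 2, May 3, …, May 11, May 12, May 13 — lands on Friday, 13 May 2022.

13 May 2022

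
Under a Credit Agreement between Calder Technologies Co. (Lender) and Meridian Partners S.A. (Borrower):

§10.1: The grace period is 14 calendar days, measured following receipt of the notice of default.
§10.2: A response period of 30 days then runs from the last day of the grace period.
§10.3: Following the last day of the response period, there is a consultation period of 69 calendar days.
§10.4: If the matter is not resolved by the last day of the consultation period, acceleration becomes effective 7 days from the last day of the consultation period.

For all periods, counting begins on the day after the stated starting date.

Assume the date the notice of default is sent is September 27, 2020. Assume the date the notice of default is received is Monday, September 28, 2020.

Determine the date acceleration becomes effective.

The last day of the grace period: 14 calendar days after September 28, 2020 is October 12, 2020.
The last day of the response period: 30 calendar days after October 12, 2020 is November 11, 2020.
Adding 69 calendar days to November 11, 2020 gives January 19, 2021, which is the last day of the consultation period.
The date acceleration becomes effective: 7 calendar days after January 19, 2021 is January 26, 2021.

January 26, 2021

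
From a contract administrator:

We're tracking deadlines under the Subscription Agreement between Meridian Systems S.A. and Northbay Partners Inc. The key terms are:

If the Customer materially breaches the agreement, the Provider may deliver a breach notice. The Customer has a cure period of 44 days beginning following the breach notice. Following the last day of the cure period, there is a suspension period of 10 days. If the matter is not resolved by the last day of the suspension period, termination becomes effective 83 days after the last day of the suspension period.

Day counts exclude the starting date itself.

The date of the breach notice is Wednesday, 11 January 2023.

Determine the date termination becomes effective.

The last day of the cure period: 11 January 2023 + 44 days = 24 February 2023.
The last day of the suspension period: 24 February 2023 + 10 days = 6 March 2023.
The date termination becomes effective: 83 calendar days after 6 March 2023 is 28 May 2023.

28 May 2023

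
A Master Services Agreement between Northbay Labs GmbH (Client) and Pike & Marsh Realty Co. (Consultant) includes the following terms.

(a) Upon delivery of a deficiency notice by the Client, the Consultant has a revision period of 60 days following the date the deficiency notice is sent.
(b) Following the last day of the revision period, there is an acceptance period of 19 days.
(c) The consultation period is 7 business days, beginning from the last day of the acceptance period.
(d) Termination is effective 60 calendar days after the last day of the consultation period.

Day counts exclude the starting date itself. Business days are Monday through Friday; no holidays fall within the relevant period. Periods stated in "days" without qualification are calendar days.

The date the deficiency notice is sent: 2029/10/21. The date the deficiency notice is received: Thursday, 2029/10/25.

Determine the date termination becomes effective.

The last day of the revision period: 2029/10/21 + 60 days = 2029/12/20.
Adding 19 calendar days to 2029/12/20 gives 2030/01/08, which is the last day of the acceptance period.
The last day of the consultation period: 7 business days after Tuesday, 2030/01/08, skipping weekends — Jan 9, Jan 10, Jan 11, Jan 14, Jan 15, Jan 16, Jan 17 — lands on Thursday, 2030/01/17.
Adding 60 calendar days to 2030/01/17 gives 2030/03/18, which is the date termination becomes effective.

2030/03/18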